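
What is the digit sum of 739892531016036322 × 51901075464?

739892531016036322 × 51901075464 = 38401218087513261742287003408
Sum of its 29 digits: 105.

105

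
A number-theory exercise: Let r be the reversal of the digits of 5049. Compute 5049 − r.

-4356

Reverse of 5049 is 9405.
5049 − 9405 = -4356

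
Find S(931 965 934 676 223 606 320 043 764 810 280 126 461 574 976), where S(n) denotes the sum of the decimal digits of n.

193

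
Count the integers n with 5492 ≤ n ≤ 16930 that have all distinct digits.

The integers in [5492, 16930] that have all distinct digits: 5492, 5493, 5496, 5497, 5498, 5601, …, 16928, 16930.
4232 qualify.

4232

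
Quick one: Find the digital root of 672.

6

6+7+2 = 15
1+5 = 6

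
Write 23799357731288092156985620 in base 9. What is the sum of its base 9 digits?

108

23799357731288092156985620 in base 9 is 361323575516048528263528431.
Digit sum: 3+6+1+3+2+3+5+7+5+5+1+6+0+4+8+5+2+8+2+6+3+5+2+8+4+3+1 = 108.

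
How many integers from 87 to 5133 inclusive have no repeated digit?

2747

The integers in [87, 5133] that have no repeated digit: 87, 89, 90, 91, 92, 93, …, 5130, 5132.
2747 qualify.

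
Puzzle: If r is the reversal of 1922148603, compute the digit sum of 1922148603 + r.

54

Reversal of 1922148603 is 3068412291; 1922148603 + 3068412291 = 4990560894.
Digit sum of 4990560894: 4+9+9+0+5+6+0+8+9+4 = 54.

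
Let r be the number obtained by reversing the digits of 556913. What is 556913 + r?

876568

Reverse of 556913 is 319655.
556913 + 319655 = 876568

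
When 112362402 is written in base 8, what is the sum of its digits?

33

112362402 in base 8 is 654501642.
Digit sum: 6+5+4+5+0+1+6+4+2 = 33.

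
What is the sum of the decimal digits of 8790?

8+7+9+0 = 24

24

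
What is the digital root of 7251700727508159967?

7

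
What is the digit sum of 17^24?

17^24 = 339448671314611904643504117121
Sum of its 30 digits: 109.

109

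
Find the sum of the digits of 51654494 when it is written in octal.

31

51654494 in base 8 is 305027536.
Digit sum: 3+0+5+0+2+7+5+3+6 = 31.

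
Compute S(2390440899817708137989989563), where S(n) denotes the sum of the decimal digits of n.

156

2+3+9+0+4+4+0+8+9+9+8+1+7+7+0+8+1+3+7+9+8+9+9+8+9+5+6+3 = 156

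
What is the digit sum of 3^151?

3^151 = 1109965455105380918774102347355089932559419301169168921445553215905244747
Sum of its 73 digits: 315.

315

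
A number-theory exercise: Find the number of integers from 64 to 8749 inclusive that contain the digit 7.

3074

The integers in [64, 8749] that contain the digit 7: 67, 70, 71, 72, 73, 74, …, 8748, 8749.
3074 qualify.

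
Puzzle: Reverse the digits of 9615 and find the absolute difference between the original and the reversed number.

4446

Reverse of 9615 is 5169.
|9615 − 5169| = 4446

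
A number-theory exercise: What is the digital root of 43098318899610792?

6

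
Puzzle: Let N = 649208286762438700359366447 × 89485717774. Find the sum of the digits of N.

201

649208286762438700359366447 × 89485717774 = 58094869525765649724333618253687128978
Sum of its 38 digits: 201.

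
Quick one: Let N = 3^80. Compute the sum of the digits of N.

3^80 = 147808829414345923316083210206383297601
Sum of its 39 digits: 153.

153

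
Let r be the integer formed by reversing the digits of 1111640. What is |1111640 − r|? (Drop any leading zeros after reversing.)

650529

Reverse of 1111640 is 461111.
|1111640 − 461111| = 650529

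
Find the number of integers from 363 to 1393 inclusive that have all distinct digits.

The integers in [363, 1393] that have all distinct digits: 364, 365, 367, 368, 369, 370, …, 1390, 1392.
624 qualify.

624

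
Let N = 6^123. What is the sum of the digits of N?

423

6^123 = 515945462261783755152398841011116745459156698526467621650685651061658400624853041221985753890816
Sum of its 96 digits: 423.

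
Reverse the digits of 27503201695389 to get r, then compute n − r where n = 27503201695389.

Reverse of 27503201695389 is 98359610230572.
27503201695389 − 98359610230572 = -70856408535183

-70856408535183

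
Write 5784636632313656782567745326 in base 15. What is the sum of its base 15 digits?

5784636632313656782567745326 in base 15 is 524B0D83976A6A2B7212C201.
Digit sum: 5+2+4+11+0+13+8+3+9+7+6+10+6+10+2+11+7+2+1+2+12+2+0+1 = 134.

134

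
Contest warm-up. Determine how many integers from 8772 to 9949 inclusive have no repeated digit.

567

The integers in [8772, 9949] that have no repeated digit: 8790, 8791, 8792, 8793, 8794, 8795, …, 9875, 9876.
567 qualify.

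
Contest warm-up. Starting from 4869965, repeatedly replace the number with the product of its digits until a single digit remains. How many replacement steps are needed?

4869965 → 466560 → 0 (2 steps)

2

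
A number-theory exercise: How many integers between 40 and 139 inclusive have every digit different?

78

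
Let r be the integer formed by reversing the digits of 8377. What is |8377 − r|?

639

Reverse of 8377 is 7738.
|8377 − 7738| = 639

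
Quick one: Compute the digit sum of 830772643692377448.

8+3+0+7+7+2+6+4+3+6+9+2+3+7+7+4+4+8 = 90

90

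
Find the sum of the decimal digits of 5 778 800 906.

50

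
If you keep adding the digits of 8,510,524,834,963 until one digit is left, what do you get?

8+5+1+0+5+2+4+8+3+4+9+6+3 = 58
5+8 = 13
1+3 = 4
(Equivalently, 8,510,524,834,963 mod 9 = 4.)

4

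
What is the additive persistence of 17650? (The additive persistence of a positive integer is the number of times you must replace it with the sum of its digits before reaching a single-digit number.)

3

17650 → 19 → 10 → 1 (3 steps)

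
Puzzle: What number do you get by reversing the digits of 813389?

983318

Reversing 813389 gives 983318.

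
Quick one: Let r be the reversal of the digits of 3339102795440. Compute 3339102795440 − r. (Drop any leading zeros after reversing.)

2893130776107

Reverse of 3339102795440 is 445972019333.
3339102795440 − 445972019333 = 2893130776107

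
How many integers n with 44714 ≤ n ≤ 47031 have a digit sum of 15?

53

The integers in [44714, 47031] that have a digit sum of 15: 45006, 45015, 45024, 45033, 45042, 45051, …, 47022, 47031.
53 qualify.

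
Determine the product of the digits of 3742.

168

3×7×4×2 = 168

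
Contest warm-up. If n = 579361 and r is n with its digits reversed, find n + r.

Reverse of 579361 is 163975.
579361 + 163975 = 743336

743336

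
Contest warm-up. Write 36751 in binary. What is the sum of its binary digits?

10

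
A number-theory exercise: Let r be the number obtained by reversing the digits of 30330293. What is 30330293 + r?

Reverse of 30330293 is 39203303.
30330293 + 39203303 = 69533596

69533596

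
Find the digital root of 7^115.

The digital root of n equals n mod 9 (or 9 when 9 | n), so we need 7^115 mod 9.
7^115 ≡ 7 (mod 9), so the digital root is 7.

7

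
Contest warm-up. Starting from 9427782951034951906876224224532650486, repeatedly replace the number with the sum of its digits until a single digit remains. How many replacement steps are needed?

3

9427782951034951906876224224532650486 → 167 → 14 → 5 (3 steps)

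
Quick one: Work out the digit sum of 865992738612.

66

8+6+5+9+9+2+7+3+8+6+1+2 = 66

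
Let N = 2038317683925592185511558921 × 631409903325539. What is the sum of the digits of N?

200

2038317683925592185511558921 × 631409903325539 = 1287013971754194721578864778166642042583419
Sum of its 43 digits: 200.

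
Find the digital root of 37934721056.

2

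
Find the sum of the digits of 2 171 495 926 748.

65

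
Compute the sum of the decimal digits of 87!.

495

87! = 2107757298379527717213600518699389595229783738061356212322972511214654115727593174080683423236414793504734471782400000000000000000000
Sum of its 133 digits: 495.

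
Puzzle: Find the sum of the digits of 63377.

6+3+3+7+7 = 26

26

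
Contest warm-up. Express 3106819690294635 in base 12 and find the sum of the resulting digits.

3106819690294635 in base 12 is 25054A578235123.
Digit sum: 2+5+0+5+4+10+5+7+8+2+3+5+1+2+3 = 62.

62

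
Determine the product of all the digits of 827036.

8×2×7×0×3×6 = 0

0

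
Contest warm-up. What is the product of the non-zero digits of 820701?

112

8×2×7×1 = 112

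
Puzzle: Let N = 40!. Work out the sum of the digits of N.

189

40! = 815915283247897734345611269596115894272000000000
Sum of its 48 digits: 189.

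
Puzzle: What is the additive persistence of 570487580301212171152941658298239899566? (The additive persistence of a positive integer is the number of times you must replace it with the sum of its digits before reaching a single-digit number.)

3

570487580301212171152941658298239899566 → 179 → 17 → 8 (3 steps)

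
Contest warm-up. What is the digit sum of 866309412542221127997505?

8+6+6+3+0+9+4+1+2+5+4+2+2+2+1+1+2+7+9+9+7+5+0+5 = 100

100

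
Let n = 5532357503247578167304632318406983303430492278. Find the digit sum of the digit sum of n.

10

First digit sum: 190.
1+9+0 = 10.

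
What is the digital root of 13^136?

The digital root of n equals n mod 9 (or 9 when 9 | n), so we need 13^136 mod 9.
13^136 ≡ 4 (mod 9), so the digital root is 4.

4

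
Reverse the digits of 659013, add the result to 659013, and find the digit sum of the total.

48

Reversal of 659013 is 310956; 659013 + 310956 = 969969.
Digit sum of 969969: 9+6+9+9+6+9 = 48.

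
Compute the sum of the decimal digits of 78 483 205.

7+8+4+8+3+2+0+5 = 37

37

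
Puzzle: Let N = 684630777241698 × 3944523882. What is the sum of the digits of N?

684630777241698 × 3944523882 = 2700542451182099847231636
Sum of its 25 digits: 99.

99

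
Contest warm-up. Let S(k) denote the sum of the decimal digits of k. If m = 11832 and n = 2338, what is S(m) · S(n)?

S(11832) = 1+1+8+3+2 = 15.
S(2338) = 2+3+3+8 = 16.
15 · 16 = 240.

240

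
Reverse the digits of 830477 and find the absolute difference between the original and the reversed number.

Reverse of 830477 is 774038.
|830477 − 774038| = 56439

56439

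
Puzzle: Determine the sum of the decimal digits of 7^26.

112

7^26 = 9387480337647754305649
Sum of its 22 digits: 112.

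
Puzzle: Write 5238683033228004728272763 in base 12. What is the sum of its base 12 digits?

144

5238683033228004728272763 in base 12 is 95A564484AB93486298530B.
Digit sum: 9+5+10+5+6+4+4+8+4+10+11+9+3+4+8+6+2+9+8+5+3+0+11 = 144.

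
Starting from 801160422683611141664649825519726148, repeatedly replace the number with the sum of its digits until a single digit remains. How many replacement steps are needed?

801160422683611141664649825519726148 → 148 → 13 → 4 (3 steps)

3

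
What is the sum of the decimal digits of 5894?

26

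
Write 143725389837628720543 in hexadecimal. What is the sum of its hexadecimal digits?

143725389837628720543 in base 16 is 7CA9728914C65C59F.
Digit sum: 7+12+10+9+7+2+8+9+1+4+12+6+5+12+5+9+15 = 133.

133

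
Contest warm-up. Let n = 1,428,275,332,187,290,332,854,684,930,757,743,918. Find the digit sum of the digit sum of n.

8

First digit sum: 170.
1+7+0 = 8.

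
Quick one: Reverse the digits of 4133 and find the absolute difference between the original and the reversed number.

819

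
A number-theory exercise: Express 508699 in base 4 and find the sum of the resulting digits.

16

508699 in base 4 is 1330030123.
Digit sum: 1+3+3+0+0+3+0+1+2+3 = 16.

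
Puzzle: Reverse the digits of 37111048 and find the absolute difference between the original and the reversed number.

Reverse of 37111048 is 84011173.
|37111048 − 84011173| = 46900125

46900125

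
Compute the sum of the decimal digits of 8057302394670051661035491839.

8+0+5+7+3+0+2+3+9+4+6+7+0+0+5+1+6+6+1+0+3+5+4+9+1+8+3+9 = 115

115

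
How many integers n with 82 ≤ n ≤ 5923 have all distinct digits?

3145

The integers in [82, 5923] that have all distinct digits: 82, 83, 84, 85, 86, 87, …, 5921, 5923.
3145 qualify.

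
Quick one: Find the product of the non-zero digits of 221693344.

2×2×1×6×9×3×3×4×4 = 31104

31104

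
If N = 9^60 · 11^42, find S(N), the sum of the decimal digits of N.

405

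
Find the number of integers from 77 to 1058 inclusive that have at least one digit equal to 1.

The integers in [77, 1058] that have at least one digit equal to 1: 81, 91, 100, 101, 102, 103, …, 1057, 1058.
313 qualify.

313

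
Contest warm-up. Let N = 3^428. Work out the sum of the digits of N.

891

3^428 = 1613975805220392892761684567742629999066310151096889226728856262935515787158855760083483350775542201388003552062049292726228835573597417258502461402623778300215000704310156713941696814978186337532803022961
Sum of its 205 digits: 891.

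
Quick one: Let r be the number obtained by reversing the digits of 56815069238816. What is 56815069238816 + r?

118698365290681

Reverse of 56815069238816 is 61883296051865.
56815069238816 + 61883296051865 = 118698365290681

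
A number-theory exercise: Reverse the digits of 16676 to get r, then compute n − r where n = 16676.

Reverse of 16676 is 67661.
16676 − 67661 = -50985

-50985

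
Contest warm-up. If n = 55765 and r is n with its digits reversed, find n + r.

112520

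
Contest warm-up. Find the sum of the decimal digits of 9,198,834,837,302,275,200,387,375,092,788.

9+1+9+8+8+3+4+8+3+7+3+0+2+2+7+5+2+0+0+3+8+7+3+7+5+0+9+2+7+8+8 = 148

148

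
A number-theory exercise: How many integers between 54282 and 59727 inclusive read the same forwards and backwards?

The integers in [54282, 59727] that read the same forwards and backwards: 54345, 54445, 54545, 54645, 54745, 54845, …, 59595, 59695.
54 qualify.

54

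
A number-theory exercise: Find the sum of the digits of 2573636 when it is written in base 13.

2573636 in base 13 is 6C1580.
Digit sum: 6+12+1+5+8+0 = 32.

32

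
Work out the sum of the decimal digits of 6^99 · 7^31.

522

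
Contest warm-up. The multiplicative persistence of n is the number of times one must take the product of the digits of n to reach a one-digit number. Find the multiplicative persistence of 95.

3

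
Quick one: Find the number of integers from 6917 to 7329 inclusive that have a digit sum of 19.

30

The integers in [6917, 7329] that have a digit sum of 19: 6922, 6931, 6940, 7039, 7048, 7057, …, 7318, 7327.
30 qualify.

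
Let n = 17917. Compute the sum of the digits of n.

25

1+7+9+1+7 = 25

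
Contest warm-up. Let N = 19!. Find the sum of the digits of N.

19! = 121645100408832000
Sum of its 18 digits: 45.

45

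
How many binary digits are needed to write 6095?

13

6095 in base 2 is 1011111001111, which has 13 digits.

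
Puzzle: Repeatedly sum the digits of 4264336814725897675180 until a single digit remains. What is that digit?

7

4+2+6+4+3+3+6+8+1+4+7+2+5+8+9+7+6+7+5+1+8+0 = 106
1+0+6 = 7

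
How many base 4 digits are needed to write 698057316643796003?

30

698057316643796003 in base 4 is 212233333312321113122213100203, which has 30 digits.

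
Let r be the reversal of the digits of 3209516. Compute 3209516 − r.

-2949507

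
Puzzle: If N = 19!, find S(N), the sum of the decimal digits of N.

19! = 121645100408832000
Sum of its 18 digits: 45.

45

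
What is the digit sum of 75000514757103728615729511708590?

128

7+5+0+0+0+5+1+4+7+5+7+1+0+3+7+2+8+6+1+5+7+2+9+5+1+1+7+0+8+5+9+0 = 128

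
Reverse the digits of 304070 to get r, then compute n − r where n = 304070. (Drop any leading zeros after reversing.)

Reverse of 304070 is 70403.
304070 − 70403 = 233667

233667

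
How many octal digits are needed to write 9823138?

9823138 in base 8 is 45361642, which has 8 digits.

8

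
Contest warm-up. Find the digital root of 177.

1+7+7 = 15
1+5 = 6

6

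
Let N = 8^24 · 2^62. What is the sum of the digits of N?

184

8^24 · 2^62 = 21778071482940061661655974875633165533184
Sum of its 41 digits: 184.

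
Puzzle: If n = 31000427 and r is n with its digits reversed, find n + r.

103400440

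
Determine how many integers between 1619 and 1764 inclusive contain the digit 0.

24

The integers in [1619, 1764] that contain the digit 0: 1620, 1630, 1640, 1650, 1660, 1670, …, 1750, 1760.
24 qualify.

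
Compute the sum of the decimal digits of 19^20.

19^20 = 37589973457545958193355601
Sum of its 26 digits: 136.

136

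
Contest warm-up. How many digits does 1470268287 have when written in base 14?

1470268287 in base 14 is DD3A40B5, which has 8 digits.

8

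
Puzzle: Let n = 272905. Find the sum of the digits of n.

25

2+7+2+9+0+5 = 25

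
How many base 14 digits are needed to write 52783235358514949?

52783235358514949 in base 14 is 4A7042318641301, which has 15 digits.

15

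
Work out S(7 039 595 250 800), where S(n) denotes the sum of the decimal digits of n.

53

7+0+3+9+5+9+5+2+5+0+8+0+0 = 53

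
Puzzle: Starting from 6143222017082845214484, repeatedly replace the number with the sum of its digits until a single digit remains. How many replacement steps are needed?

3

6143222017082845214484 → 78 → 15 → 6 (3 steps)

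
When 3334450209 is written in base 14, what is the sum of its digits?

3334450209 in base 14 is 238BC690D.
Digit sum: 2+3+8+11+12+6+9+0+13 = 64.

64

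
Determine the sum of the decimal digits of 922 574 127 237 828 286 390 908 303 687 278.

158

9+2+2+5+7+4+1+2+7+2+3+7+8+2+8+2+8+6+3+9+0+9+0+8+3+0+3+6+8+7+2+7+8 = 158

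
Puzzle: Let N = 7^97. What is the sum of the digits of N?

376

7^97 = 9429960669459935834824045974053110235735286294182581343830598633795018832760723207
Sum of its 82 digits: 376.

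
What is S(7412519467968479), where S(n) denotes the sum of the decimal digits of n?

89

7+4+1+2+5+1+9+4+6+7+9+6+8+4+7+9 = 89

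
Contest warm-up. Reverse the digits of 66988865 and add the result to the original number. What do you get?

123877831

Reverse of 66988865 is 56888966.
66988865 + 56888966 = 123877831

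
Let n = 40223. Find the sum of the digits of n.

4+0+2+2+3 = 11

11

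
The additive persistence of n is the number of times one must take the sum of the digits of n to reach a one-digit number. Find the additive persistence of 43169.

43169 → 23 → 5 (2 steps)

2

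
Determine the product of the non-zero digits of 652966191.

6×5×2×9×6×6×1×9×1 = 174960

174960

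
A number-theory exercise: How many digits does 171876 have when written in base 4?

171876 in base 4 is 221331210, which has 9 digits.

9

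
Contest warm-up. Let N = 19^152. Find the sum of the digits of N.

19^152 = 234718512829942168237789115628107386780860072116105768000481772477862155758310125071302105955207593945946527633822564373912246583031582060818244185344964704201522592611528077484453228622686187361
Sum of its 195 digits: 820.

820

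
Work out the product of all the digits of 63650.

6×3×6×5×0 = 0

0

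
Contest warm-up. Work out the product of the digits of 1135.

15

1×1×3×5 = 15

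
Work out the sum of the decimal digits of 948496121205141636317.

9+4+8+4+9+6+1+2+1+2+0+5+1+4+1+6+3+6+3+1+7 = 83

83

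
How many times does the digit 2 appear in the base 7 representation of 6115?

1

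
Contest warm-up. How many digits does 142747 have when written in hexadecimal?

142747 in base 16 is 22D9B, which has 5 digits.

5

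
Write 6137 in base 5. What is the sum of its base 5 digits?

6137 in base 5 is 144022.
Digit sum: 1+4+4+0+2+2 = 13.

13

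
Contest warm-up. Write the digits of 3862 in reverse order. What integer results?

2683

Reversing 3862 gives 2683.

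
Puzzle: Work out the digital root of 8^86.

The digital root of n equals n mod 9 (or 9 when 9 | n), so we need 8^86 mod 9.
8^86 ≡ 1 (mod 9), so the digital root is 1.

1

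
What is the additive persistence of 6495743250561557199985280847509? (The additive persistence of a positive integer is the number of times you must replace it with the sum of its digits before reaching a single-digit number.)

3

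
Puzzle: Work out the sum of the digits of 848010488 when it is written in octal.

38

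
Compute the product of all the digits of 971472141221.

9×7×1×4×7×2×1×4×1×2×2×1 = 56448

56448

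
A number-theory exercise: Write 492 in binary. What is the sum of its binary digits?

6

492 in base 2 is 111101100.
Digit sum: 1+1+1+1+0+1+1+0+0 = 6.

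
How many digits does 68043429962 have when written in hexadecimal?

9

68043429962 in base 16 is FD7B4584A, which has 9 digits.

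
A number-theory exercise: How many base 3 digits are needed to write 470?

6

470 in base 3 is 122102, which has 6 digits.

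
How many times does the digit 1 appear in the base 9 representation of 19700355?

19700355 in base 9 is 41055723.
The digit 1 appears 1 time.

1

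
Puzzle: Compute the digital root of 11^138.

1

The digital root of n equals n mod 9 (or 9 when 9 | n), so we need 11^138 mod 9.
11^138 ≡ 1 (mod 9), so the digital root is 1.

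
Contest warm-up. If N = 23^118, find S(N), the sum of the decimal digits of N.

23^118 = 48293051720242570954096115318066854335789461187727803361066080588034653629555269945892572349338583627396888415535500325619617849035375272759687989878984609544369
Sum of its 161 digits: 787.

787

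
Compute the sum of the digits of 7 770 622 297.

7+7+7+0+6+2+2+2+9+7 = 49

49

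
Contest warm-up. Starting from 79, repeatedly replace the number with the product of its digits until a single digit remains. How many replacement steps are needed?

79 → 63 → 18 → 8 (3 steps)

3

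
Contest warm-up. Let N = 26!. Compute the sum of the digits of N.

81

26! = 403291461126605635584000000
Sum of its 27 digits: 81.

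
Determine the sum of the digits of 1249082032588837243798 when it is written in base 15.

1249082032588837243798 in base 15 is CA27232D830863149D.
Digit sum: 12+10+2+7+2+3+2+13+8+3+0+8+6+3+1+4+9+13 = 106.

106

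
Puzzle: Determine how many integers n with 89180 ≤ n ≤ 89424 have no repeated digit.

99

The integers in [89180, 89424] that have no repeated digit: 89201, 89203, 89204, 89205, 89206, 89207, …, 89421, 89423.
99 qualify.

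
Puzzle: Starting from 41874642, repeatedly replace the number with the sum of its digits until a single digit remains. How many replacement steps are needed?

2

41874642 → 36 → 9 (2 steps)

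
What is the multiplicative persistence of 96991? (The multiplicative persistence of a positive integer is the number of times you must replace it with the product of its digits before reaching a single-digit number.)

96991 → 4374 → 336 → 54 → 20 → 0 (5 steps)

5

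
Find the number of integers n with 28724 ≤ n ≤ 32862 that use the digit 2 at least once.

The integers in [28724, 32862] that use the digit 2 at least once: 28724, 28725, 28726, 28727, 28728, 28729, …, 32861, 32862.
2681 qualify.

2681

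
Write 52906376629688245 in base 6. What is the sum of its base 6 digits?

65

52906376629688245 in base 6 is 2224534245520305245141.
Digit sum: 2+2+2+4+5+3+4+2+4+5+5+2+0+3+0+5+2+4+5+1+4+1 = 65.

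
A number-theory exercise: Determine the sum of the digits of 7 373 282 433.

42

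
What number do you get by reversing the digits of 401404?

404104

Reversing 401404 gives 404104.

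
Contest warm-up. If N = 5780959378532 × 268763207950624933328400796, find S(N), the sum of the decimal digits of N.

5780959378532 × 268763207950624933328400796 = 1553709187606511395915175799909574111472
Sum of its 40 digits: 185.

185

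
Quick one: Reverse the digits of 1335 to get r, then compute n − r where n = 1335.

Reverse of 1335 is 5331.
1335 − 5331 = -3996

-3996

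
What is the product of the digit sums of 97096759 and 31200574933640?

2444

S(97096759) = 9+7+0+9+6+7+5+9 = 52.
S(31200574933640) = 3+1+2+0+0+5+7+4+9+3+3+6+4+0 = 47.
52 · 47 = 2444.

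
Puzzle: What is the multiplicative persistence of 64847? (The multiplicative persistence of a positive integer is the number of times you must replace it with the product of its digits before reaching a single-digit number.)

3

64847 → 5376 → 630 → 0 (3 steps)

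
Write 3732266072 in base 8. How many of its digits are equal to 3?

3732266072 in base 8 is 33635356130.
The digit 3 appears 5 times.

5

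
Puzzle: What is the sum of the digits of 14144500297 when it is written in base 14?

14144500297 in base 14 is 98276D3BB.
Digit sum: 9+8+2+7+6+13+3+11+11 = 70.

70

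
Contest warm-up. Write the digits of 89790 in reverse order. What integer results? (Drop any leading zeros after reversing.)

Reversing 89790 gives 9798.

9798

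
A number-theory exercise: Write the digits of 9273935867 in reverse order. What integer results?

7685393729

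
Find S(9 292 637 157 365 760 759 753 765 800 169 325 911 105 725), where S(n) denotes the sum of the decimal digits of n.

9+2+9+2+6+3+7+1+5+7+3+6+5+7+6+0+7+5+9+7+5+3+7+6+5+8+0+0+1+6+9+3+2+5+9+1+1+1+0+5+7+2+5 = 197

197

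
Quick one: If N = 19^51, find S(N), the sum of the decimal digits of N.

235

19^51 = 164601446942513134106236725812829032045114121982009343319734091019
Sum of its 66 digits: 235.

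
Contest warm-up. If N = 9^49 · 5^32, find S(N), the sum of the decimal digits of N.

288

9^49 · 5^32 = 1333285331964108190179650179642411136953438326925970613956451416015625
Sum of its 70 digits: 288.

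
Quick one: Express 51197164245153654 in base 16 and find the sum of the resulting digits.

51197164245153654 in base 16 is B5E38CB456F776.
Digit sum: 11+5+14+3+8+12+11+4+5+6+15+7+7+6 = 114.

114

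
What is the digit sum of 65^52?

430

65^52 = 18685062093897747678127744651599820836444635238745901802028814842060455703176558017730712890625
Sum of its 95 digits: 430.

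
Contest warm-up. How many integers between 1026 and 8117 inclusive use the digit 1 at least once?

The integers in [1026, 8117] that use the digit 1 at least once: 1026, 1027, 1028, 1029, 1030, 1031, …, 8116, 8117.
2637 qualify.

2637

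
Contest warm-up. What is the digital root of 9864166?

9+8+6+4+1+6+6 = 40
4+0 = 4

4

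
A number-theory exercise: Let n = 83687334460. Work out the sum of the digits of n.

52

8+3+6+8+7+3+3+4+4+6+0 = 52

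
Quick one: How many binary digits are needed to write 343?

9

343 in base 2 is 101010111, which has 9 digits.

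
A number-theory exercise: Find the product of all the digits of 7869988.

1741824

7×8×6×9×9×8×8 = 1741824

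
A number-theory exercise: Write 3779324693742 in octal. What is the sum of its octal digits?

3779324693742 in base 8 is 66776123446356.
Digit sum: 6+6+7+7+6+1+2+3+4+4+6+3+5+6 = 66.

66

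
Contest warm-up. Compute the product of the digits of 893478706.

0

8×9×3×4×7×8×7×0×6 = 0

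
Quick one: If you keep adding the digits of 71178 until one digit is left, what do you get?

7+1+1+7+8 = 24
2+4 = 6
(Equivalently, 71178 mod 9 = 6.)

6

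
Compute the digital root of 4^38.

The digital root of n equals n mod 9 (or 9 when 9 | n), so we need 4^38 mod 9.
4^38 ≡ 7 (mod 9), so the digital root is 7.

7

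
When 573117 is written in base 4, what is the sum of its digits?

21

573117 in base 4 is 2023322331.
Digit sum: 2+0+2+3+3+2+2+3+3+1 = 21.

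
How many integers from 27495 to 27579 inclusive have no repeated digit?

33

The integers in [27495, 27579] that have no repeated digit: 27495, 27496, 27498, 27501, 27503, 27504, …, 27568, 27569.
33 qualify.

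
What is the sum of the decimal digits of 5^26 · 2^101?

125

5^26 · 2^101 = 3777893186295716170956800000000000000000000000000
Sum of its 49 digits: 125.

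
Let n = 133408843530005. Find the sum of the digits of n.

1+3+3+4+0+8+8+4+3+5+3+0+0+0+5 = 47

47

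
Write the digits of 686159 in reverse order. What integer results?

951686

Reversing 686159 gives 951686.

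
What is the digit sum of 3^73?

3^73 = 67585198634817523235520443624317923
Sum of its 35 digits: 153.

153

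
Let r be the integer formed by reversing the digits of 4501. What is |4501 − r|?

3447

Reverse of 4501 is 1054.
|4501 − 1054| = 3447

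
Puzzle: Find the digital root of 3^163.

9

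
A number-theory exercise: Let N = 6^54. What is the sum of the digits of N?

6^54 = 1047532535594334222593508922191671036215296
Sum of its 43 digits: 171.

171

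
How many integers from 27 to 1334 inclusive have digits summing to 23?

The integers in [27, 1334] that have digits summing to 23: 599, 689, 698, 779, 788, 797, …, 986, 995.
15 qualify.

15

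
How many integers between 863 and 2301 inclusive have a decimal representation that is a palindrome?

The integers in [863, 2301] that have a decimal representation that is a palindrome: 868, 878, 888, 898, 909, 919, …, 2112, 2222.
27 qualify.

27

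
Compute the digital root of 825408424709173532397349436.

8+2+5+4+0+8+4+2+4+7+0+9+1+7+3+5+3+2+3+9+7+3+4+9+4+3+6 = 122
1+2+2 = 5

5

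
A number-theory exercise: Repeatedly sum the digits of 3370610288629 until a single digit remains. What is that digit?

3+3+7+0+6+1+0+2+8+8+6+2+9 = 55
5+5 = 10
1+0 = 1

1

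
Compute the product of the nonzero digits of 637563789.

5715360

6×3×7×5×6×3×7×8×9 = 5715360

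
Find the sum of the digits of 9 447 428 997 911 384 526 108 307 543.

133

9+4+4+7+4+2+8+9+9+7+9+1+1+3+8+4+5+2+6+1+0+8+3+0+7+5+4+3 = 133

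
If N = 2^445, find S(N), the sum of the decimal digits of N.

2^445 = 90854840536950861318665475986000566794205170085914757535186274897579911014174740415773881339220445695095315200783272241691825203576832
Sum of its 134 digits: 596.

596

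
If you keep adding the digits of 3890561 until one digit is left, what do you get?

5

3+8+9+0+5+6+1 = 32
3+2 = 5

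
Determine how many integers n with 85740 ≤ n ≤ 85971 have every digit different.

56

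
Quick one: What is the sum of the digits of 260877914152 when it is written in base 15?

260877914152 in base 15 is 6BBCCDEB37.
Digit sum: 6+11+11+12+12+13+14+11+3+7 = 100.

100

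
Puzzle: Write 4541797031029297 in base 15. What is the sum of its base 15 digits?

81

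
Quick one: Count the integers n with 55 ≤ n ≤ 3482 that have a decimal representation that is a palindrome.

120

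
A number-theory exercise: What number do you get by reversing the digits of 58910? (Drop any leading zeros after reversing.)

1985

Reversing 58910 gives 1985.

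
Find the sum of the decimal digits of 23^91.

590

23^91 = 8264813874395086919257329594531027167451884343784197554704056671515227569945433396701766014604593885377242669631646484195527
Sum of its 124 digits: 590.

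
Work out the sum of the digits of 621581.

6+2+1+5+8+1 = 23

23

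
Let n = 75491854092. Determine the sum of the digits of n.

54

7+5+4+9+1+8+5+4+0+9+2 = 54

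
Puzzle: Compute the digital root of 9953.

9+9+5+3 = 26
2+6 = 8

8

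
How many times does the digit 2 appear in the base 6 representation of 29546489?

29546489 in base 6 is 2533141145.
The digit 2 appears 1 time.

1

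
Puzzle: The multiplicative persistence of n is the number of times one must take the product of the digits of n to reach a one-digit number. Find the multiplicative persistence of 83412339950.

1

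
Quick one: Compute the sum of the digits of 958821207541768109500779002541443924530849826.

9+5+8+8+2+1+2+0+7+5+4+1+7+6+8+1+0+9+5+0+0+7+7+9+0+0+2+5+4+1+4+4+3+9+2+4+5+3+0+8+4+9+8+2+6 = 194

194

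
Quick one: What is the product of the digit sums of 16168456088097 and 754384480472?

S(16168456088097) = 1+6+1+6+8+4+5+6+0+8+8+0+9+7 = 69.
S(754384480472) = 7+5+4+3+8+4+4+8+0+4+7+2 = 56.
69 · 56 = 3864.

3864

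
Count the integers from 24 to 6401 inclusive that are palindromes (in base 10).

The integers in [24, 6401] that are palindromes (in base 10): 33, 44, 55, 66, 77, 88, …, 6226, 6336.
151 qualify.

151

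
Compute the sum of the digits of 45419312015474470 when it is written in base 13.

106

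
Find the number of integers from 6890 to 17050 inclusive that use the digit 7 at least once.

The integers in [6890, 17050] that use the digit 7 at least once: 6897, 6907, 6917, 6927, 6937, 6947, …, 17049, 17050.
3510 qualify.

3510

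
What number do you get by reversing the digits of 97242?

Reversing 97242 gives 24279.

24279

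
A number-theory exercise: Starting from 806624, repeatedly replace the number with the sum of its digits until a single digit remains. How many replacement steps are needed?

2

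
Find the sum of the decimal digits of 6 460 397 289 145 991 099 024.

107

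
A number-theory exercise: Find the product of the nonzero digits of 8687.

8×6×8×7 = 2688

2688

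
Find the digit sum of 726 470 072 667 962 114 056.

88

7+2+6+4+7+0+0+7+2+6+6+7+9+6+2+1+1+4+0+5+6 = 88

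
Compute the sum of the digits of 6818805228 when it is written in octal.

46

6818805228 in base 8 is 62633532754.
Digit sum: 6+2+6+3+3+5+3+2+7+5+4 = 46.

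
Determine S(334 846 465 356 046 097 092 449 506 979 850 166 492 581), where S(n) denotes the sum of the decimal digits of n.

202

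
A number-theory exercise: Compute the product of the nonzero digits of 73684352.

120960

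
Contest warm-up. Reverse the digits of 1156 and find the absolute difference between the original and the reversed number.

Reverse of 1156 is 6511.
|1156 − 6511| = 5355

5355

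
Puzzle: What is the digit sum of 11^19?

11^19 = 61159090448414546291
Sum of its 20 digits: 83.

83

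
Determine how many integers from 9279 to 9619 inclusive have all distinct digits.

The integers in [9279, 9619] that have all distinct digits: 9280, 9281, 9283, 9284, 9285, 9286, …, 9617, 9618.
189 qualify.

189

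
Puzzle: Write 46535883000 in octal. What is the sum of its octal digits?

46535883000 in base 8 is 532560234370.
Digit sum: 5+3+2+5+6+0+2+3+4+3+7+0 = 40.

40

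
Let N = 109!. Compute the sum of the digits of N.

109! = 144385958320249358220488210246279753379312820313396029159834075622223337844983482099636001195615259277084033387619818092804737714758384244334160217374720000000000000000000000000
Sum of its 177 digits: 657.

657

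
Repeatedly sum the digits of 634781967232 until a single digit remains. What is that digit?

4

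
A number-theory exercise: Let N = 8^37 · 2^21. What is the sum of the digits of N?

8^37 · 2^21 = 5444517870735015415413993718908291383296
Sum of its 40 digits: 181.

181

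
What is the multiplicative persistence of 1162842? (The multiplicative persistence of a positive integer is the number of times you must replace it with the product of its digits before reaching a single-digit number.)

5

1162842 → 768 → 336 → 54 → 20 → 0 (5 steps)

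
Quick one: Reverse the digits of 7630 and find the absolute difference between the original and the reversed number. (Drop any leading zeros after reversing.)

7263

Reverse of 7630 is 367.
|7630 − 367| = 7263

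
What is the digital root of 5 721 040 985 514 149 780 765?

5+7+2+1+0+4+0+9+8+5+5+1+4+1+4+9+7+8+0+7+6+5 = 98
9+8 = 17
1+7 = 8
(Equivalently, 5 721 040 985 514 149 780 765 mod 9 = 8.)

8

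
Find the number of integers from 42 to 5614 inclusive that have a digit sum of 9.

The integers in [42, 5614] that have a digit sum of 9: 45, 54, 63, 72, 81, 90, …, 5310, 5400.
196 qualify.

196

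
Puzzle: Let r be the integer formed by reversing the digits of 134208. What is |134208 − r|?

668223

Reverse of 134208 is 802431.
|134208 − 802431| = 668223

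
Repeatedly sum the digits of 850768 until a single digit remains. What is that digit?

7

8+5+0+7+6+8 = 34
3+4 = 7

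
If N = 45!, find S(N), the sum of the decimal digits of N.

45! = 119622220865480194561963161495657715064383733760000000000
Sum of its 57 digits: 207.

207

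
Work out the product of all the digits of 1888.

512

1×8×8×8 = 512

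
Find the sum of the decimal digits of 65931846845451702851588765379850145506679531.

215

6+5+9+3+1+8+4+6+8+4+5+4+5+1+7+0+2+8+5+1+5+8+8+7+6+5+3+7+9+8+5+0+1+4+5+5+0+6+6+7+9+5+3+1 = 215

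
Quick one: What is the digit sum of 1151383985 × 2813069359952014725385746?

138

1151383985 × 2813069359952014725385746 = 3238923009742950123293320891677810
Sum of its 34 digits: 138.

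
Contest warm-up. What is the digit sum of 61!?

315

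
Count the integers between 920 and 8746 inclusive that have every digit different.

The integers in [920, 8746] that have every digit different: 920, 921, 923, 924, 925, 926, …, 8745, 8746.
4010 qualify.

4010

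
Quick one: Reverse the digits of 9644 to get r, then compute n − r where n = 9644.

Reverse of 9644 is 4469.
9644 − 4469 = 5175

5175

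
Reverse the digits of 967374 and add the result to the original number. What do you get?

Reverse of 967374 is 473769.
967374 + 473769 = 1441143

1441143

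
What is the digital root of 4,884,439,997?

2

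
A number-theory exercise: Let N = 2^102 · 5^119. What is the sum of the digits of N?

56

2^102 · 5^119 = 762939453125000000000000000000000000000000000000000000000000000000000000000000000000000000000000000000000000000000
Sum of its 114 digits: 56.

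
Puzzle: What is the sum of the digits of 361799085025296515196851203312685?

143

3+6+1+7+9+9+0+8+5+0+2+5+2+9+6+5+1+5+1+9+6+8+5+1+2+0+3+3+1+2+6+8+5 = 143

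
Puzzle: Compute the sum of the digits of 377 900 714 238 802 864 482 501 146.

3+7+7+9+0+0+7+1+4+2+3+8+8+0+2+8+6+4+4+8+2+5+0+1+1+4+6 = 110

110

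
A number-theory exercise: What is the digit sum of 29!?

29! = 8841761993739701954543616000000
Sum of its 31 digits: 126.

126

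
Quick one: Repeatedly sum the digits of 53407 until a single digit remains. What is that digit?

5+3+4+0+7 = 19
1+9 = 10
1+0 = 1

1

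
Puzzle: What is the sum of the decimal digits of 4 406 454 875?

4+4+0+6+4+5+4+8+7+5 = 47

47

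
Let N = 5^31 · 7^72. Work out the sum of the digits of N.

374

5^31 · 7^72 = 32743795210884666442845718662612524420320018209624370864234869368374347686767578125
Sum of its 83 digits: 374.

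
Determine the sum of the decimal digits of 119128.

22

1+1+9+1+2+8 = 22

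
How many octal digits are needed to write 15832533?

15832533 in base 8 is 74312725, which has 8 digits.

8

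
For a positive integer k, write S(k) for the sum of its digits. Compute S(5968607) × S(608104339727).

2050

S(5968607) = 5+9+6+8+6+0+7 = 41.
S(608104339727) = 6+0+8+1+0+4+3+3+9+7+2+7 = 50.
41 · 50 = 2050.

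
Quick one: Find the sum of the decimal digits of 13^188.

970

13^188 = 263845829395529731563711568466983984163071484652656805431828585133165367893758713979898330884722537232012572307561537949984412835337209730863923575405411445229840630003188157672430461975441789902521568538743921
Sum of its 210 digits: 970.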